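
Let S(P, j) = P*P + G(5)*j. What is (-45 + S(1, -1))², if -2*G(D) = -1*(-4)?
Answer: 1764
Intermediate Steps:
G(D) = -2 (G(D) = -(-1)*(-4)/2 = -½*4 = -2)
S(P, j) = P² - 2*j (S(P, j) = P*P - 2*j = P² - 2*j)
(-45 + S(1, -1))² = (-45 + (1² - 2*(-1)))² = (-45 + (1 + 2))² = (-45 + 3)² = (-42)² = 1764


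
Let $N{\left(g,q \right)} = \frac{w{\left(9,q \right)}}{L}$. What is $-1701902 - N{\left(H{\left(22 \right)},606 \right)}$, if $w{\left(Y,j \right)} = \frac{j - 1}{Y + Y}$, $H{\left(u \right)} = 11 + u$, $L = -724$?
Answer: $- \frac{22179186259}{13032} \approx -1.7019 \cdot 10^{6}$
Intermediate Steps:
$w{\left(Y,j \right)} = \frac{-1 + j}{2 Y}$ ($w{\left(Y,j \right)} = \frac{j + \left(-2 + 1\right)}{2 Y} = \left(j - 1\right) \frac{1}{2 Y} = \left(-1 + j\right) \frac{1}{2 Y} = \frac{-1 + j}{2 Y}$)
$N{\left(g,q \right)} = \frac{1}{13032} - \frac{q}{13032}$ ($N{\left(g,q \right)} = \frac{\frac{1}{2} \cdot \frac{1}{9} \left(-1 + q\right)}{-724} = \frac{1}{2} \cdot \frac{1}{9} \left(-1 + q\right) \left(- \frac{1}{724}\right) = \left(- \frac{1}{18} + \frac{q}{18}\right) \left(- \frac{1}{724}\right) = \frac{1}{13032} - \frac{q}{13032}$)
$-1701902 - N{\left(H{\left(22 \right)},606 \right)} = -1701902 - \left(\frac{1}{13032} - \frac{101}{2172}\right) = -1701902 - - \frac{605}{13032} = -1701902 + \frac{605}{13032} = - \frac{22179186259}{13032}$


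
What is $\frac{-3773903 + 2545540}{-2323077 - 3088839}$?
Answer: $\frac{33199}{146268} \approx 0.22697$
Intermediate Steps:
$\frac{-3773903 + 2545540}{-2323077 - 3088839} = - \frac{1228363}{-5411916} = \left(-1228363\right) \left(- \frac{1}{5411916}\right) = \frac{33199}{146268}$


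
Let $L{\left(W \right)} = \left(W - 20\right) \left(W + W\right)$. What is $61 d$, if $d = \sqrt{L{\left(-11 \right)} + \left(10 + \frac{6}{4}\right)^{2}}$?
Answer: $\frac{61 \sqrt{3257}}{2} \approx 1740.6$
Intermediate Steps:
$L{\left(W \right)} = 2 W \left(-20 + W\right)$ ($L{\left(W \right)} = \left(-20 + W\right) 2 W = 2 W \left(-20 + W\right)$)
$d = \frac{\sqrt{3257}}{2}$ ($d = \sqrt{2 \left(-11\right) \left(-20 - 11\right) + \left(10 + \frac{6}{4}\right)^{2}} = \sqrt{2 \left(-11\right) \left(-31\right) + \left(10 + 6 \cdot \frac{1}{4}\right)^{2}} = \sqrt{682 + \left(10 + \frac{3}{2}\right)^{2}} = \sqrt{682 + \left(\frac{23}{2}\right)^{2}} = \sqrt{682 + \frac{529}{4}} = \sqrt{\frac{3257}{4}} = \frac{\sqrt{3257}}{2} \approx 28.535$)
$61 d = 61 \frac{\sqrt{3257}}{2} = \frac{61 \sqrt{3257}}{2}$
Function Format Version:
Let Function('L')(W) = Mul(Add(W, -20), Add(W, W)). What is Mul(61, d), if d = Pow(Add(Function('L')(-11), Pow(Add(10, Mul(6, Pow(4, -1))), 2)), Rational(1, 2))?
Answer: Mul(Rational(61, 2), Pow(3257, Rational(1, 2))) ≈ 1740.6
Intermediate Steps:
Function('L')(W) = Mul(2, W, Add(-20, W)) (Function('L')(W) = Mul(Add(-20, W), Mul(2, W)) = Mul(2, W, Add(-20, W)))
d = Mul(Rational(1, 2), Pow(3257, Rational(1, 2))) (d = Pow(Add(Mul(2, -11, Add(-20, -11)), Pow(Add(10, Mul(6, Pow(4, -1))), 2)), Rational(1, 2)) = Pow(Add(Mul(2, -11, -31), Pow(Add(10, Mul(6, Rational(1, 4))), 2)), Rational(1, 2)) = Pow(Add(682, Pow(Add(10, Rational(3, 2)), 2)), Rational(1, 2)) = Pow(Add(682, Pow(Rational(23, 2), 2)), Rational(1, 2)) = Pow(Add(682, Rational(529, 4)), Rational(1, 2)) = Pow(Rational(3257, 4), Rational(1, 2)) = Mul(Rational(1, 2), Pow(3257, Rational(1, 2))) ≈ 28.535)
Mul(61, d) = Mul(61, Mul(Rational(1, 2), Pow(3257, Rational(1, 2)))) = Mul(Rational(61, 2), Pow(3257, Rational(1, 2)))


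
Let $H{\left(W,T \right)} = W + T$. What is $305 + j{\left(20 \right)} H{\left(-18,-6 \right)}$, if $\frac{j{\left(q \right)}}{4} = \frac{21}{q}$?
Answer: $\frac{1021}{5} \approx 204.2$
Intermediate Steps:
$H{\left(W,T \right)} = T + W$
$j{\left(q \right)} = \frac{84}{q}$ ($j{\left(q \right)} = 4 \frac{21}{q} = \frac{84}{q}$)
$305 + j{\left(20 \right)} H{\left(-18,-6 \right)} = 305 + \frac{84}{20} \left(-6 - 18\right) = 305 + 84 \cdot \frac{1}{20} \left(-24\right) = 305 + \frac{21}{5} \left(-24\right) = 305 - \frac{504}{5} = \frac{1021}{5}$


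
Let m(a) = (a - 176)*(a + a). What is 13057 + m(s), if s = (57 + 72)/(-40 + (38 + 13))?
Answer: 1113691/121 ≈ 9204.1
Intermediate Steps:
s = 129/11 (s = 129/(-40 + 51) = 129/11 ≈ 11.727)
m(a) = 2*a*(-176 + a) (m(a) = (-176 + a)*(2*a) = 2*a*(-176 + a))
13057 + m(s) = 13057 + 2*(129/11)*(-176 + 129/11) = 13057 + 2*(129/11)*(-1807/11) = 13057 - 466206/121 = 1113691/121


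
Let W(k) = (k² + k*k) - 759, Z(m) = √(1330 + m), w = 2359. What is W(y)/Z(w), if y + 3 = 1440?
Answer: 4129179*√3689/3689 ≈ 67984.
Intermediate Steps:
y = 1437 (y = -3 + 1440 = 1437)
W(k) = -759 + 2*k² (W(k) = (k² + k²) - 759 = 2*k² - 759 = -759 + 2*k²)
W(y)/Z(w) = (-759 + 2*1437²)/(√(1330 + 2359)) = (-759 + 2*2064969)/(√3689) = (-759 + 4129938)*(√3689/3689) = 4129179*(√3689/3689) = 4129179*√3689/3689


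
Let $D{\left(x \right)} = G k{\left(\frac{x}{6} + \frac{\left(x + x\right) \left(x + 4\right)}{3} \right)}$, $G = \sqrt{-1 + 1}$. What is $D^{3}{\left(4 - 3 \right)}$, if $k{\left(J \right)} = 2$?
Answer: $0$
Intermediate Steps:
$G = 0$ ($G = \sqrt{0} = 0$)
$D{\left(x \right)} = 0$ ($D{\left(x \right)} = 0 \cdot 2 = 0$)
$D^{3}{\left(4 - 3 \right)} = 0^{3} = 0$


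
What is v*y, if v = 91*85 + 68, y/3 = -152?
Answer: -3558168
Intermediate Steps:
y = -456 (y = 3*(-152) = -456)
v = 7803 (v = 7735 + 68 = 7803)
v*y = 7803*(-456) = -3558168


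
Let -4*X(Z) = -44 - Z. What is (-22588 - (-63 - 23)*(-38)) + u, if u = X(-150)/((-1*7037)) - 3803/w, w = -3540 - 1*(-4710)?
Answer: -106453338473/4116645 ≈ -25859.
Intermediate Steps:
X(Z) = 11 + Z/4 (X(Z) = -(-44 - Z)/4 = 11 + Z/4)
w = 1170 (w = -3540 + 4710 = 1170)
u = -13365353/4116645 (u = (11 + (¼)*(-150))/((-1*7037)) - 3803/1170 = (11 - 75/2)/(-7037) - 3803*1/1170 = -53/2*(-1/7037) - 3803/1170 = 53/14074 - 3803/1170 = -13365353/4116645 ≈ -3.2467)
(-22588 - (-63 - 23)*(-38)) + u = (-22588 - (-63 - 23)*(-38)) - 13365353/4116645 = (-22588 - (-86)*(-38)) - 13365353/4116645 = (-22588 - 1*3268) - 13365353/4116645 = (-22588 - 3268) - 13365353/4116645 = -25856 - 13365353/4116645 = -106453338473/4116645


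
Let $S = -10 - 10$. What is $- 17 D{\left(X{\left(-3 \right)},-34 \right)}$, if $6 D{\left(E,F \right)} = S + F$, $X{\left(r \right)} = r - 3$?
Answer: $153$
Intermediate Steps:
$S = -20$
$X{\left(r \right)} = -3 + r$
$D{\left(E,F \right)} = - \frac{10}{3} + \frac{F}{6}$ ($D{\left(E,F \right)} = \frac{-20 + F}{6} = - \frac{10}{3} + \frac{F}{6}$)
$- 17 D{\left(X{\left(-3 \right)},-34 \right)} = - 17 \left(- \frac{10}{3} + \frac{1}{6} \left(-34\right)\right) = - 17 \left(- \frac{10}{3} - \frac{17}{3}\right) = \left(-17\right) \left(-9\right) = 153$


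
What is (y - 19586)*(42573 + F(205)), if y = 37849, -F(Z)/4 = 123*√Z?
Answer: 777510699 - 8985396*√205 ≈ 6.4886e+8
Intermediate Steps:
F(Z) = -492*√Z
(y - 19586)*(42573 + F(205)) = (37849 - 19586)*(42573 - 492*√205) = 18263*(42573 - 492*√205) = 777510699 - 8985396*√205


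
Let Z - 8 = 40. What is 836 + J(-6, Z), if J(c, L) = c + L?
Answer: 878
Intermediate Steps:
Z = 48 (Z = 8 + 40 = 48)
J(c, L) = L + c
836 + J(-6, Z) = 836 + (48 - 6) = 836 + 42 = 878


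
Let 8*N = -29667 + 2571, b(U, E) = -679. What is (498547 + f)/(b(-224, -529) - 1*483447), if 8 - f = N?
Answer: -14763/14239 ≈ -1.0368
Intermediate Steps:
N = -3387 (N = (-29667 + 2571)/8 = (1/8)*(-27096) = -3387)
f = 3395 (f = 8 - 1*(-3387) = 8 + 3387 = 3395)
(498547 + f)/(b(-224, -529) - 1*483447) = (498547 + 3395)/(-679 - 1*483447) = 501942/(-679 - 483447) = 501942/(-484126) = 501942*(-1/484126) = -14763/14239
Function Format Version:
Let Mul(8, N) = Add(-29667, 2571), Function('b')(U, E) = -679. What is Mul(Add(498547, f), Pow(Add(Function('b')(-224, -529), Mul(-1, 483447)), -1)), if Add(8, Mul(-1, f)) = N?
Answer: Rational(-14763, 14239) ≈ -1.0368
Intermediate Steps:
N = -3387 (N = Mul(Rational(1, 8), Add(-29667, 2571)) = Mul(Rational(1, 8), -27096) = -3387)
f = 3395 (f = Add(8, Mul(-1, -3387)) = Add(8, 3387) = 3395)
Mul(Add(498547, f), Pow(Add(Function('b')(-224, -529), Mul(-1, 483447)), -1)) = Mul(Add(498547, 3395), Pow(Add(-679, Mul(-1, 483447)), -1)) = Mul(501942, Pow(Add(-679, -483447), -1)) = Mul(501942, Pow(-484126, -1)) = Mul(501942, Rational(-1, 484126)) = Rational(-14763, 14239)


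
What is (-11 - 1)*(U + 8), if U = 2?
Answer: -120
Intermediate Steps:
(-11 - 1)*(U + 8) = (-11 - 1)*(2 + 8) = -12*10 = -120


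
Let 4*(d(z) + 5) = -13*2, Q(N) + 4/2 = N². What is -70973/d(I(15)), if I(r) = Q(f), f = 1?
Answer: 141946/23 ≈ 6171.6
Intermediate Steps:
Q(N) = -2 + N²
I(r) = -1 (I(r) = -2 + 1² = -2 + 1 = -1)
d(z) = -23/2 (d(z) = -5 + (-13*2)/4 = -5 + (¼)*(-26) = -5 - 13/2 = -23/2)
-70973/d(I(15)) = -70973/(-23/2) = -70973*(-2/23) = 141946/23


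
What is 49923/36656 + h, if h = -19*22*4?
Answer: -61238909/36656 ≈ -1670.6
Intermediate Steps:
h = -1672 (h = -418*4 = -1672)
49923/36656 + h = 49923/36656 - 1672 = -61238909/36656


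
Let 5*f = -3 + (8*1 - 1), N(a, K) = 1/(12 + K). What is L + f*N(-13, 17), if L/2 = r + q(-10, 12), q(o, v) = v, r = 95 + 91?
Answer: 57424/145 ≈ 396.03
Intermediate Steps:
r = 186
L = 396 (L = 2*(186 + 12) = 2*198 = 396)
f = ⅘ (f = (-3 + (8*1 - 1))/5 = (-3 + (8 - 1))/5 = (-3 + 7)/5 = (⅕)*4 = ⅘ ≈ 0.80000)
L + f*N(-13, 17) = 396 + 4/(5*(12 + 17)) = 396 + (⅘)/29 = 396 + (⅘)*(1/29) = 396 + 4/145 = 57424/145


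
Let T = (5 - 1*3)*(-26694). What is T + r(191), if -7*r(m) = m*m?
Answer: -410197/7 ≈ -58600.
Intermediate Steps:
r(m) = -m**2/7 (r(m) = -m*m/7 = -m**2/7)
T = -53388 (T = (5 - 3)*(-26694) = 2*(-26694) = -53388)
T + r(191) = -53388 - 1/7*191**2 = -53388 - 1/7*36481 = -53388 - 36481/7 = -410197/7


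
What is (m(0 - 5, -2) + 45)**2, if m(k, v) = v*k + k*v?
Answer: 4225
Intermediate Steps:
m(k, v) = 2*k*v (m(k, v) = k*v + k*v = 2*k*v)
(m(0 - 5, -2) + 45)**2 = (2*(0 - 5)*(-2) + 45)**2 = (2*(-5)*(-2) + 45)**2 = (20 + 45)**2 = 65**2 = 4225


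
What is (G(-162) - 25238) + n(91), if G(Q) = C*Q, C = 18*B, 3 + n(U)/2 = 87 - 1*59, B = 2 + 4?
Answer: -42684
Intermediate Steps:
B = 6
n(U) = 50 (n(U) = -6 + 2*(87 - 1*59) = -6 + 2*(87 - 59) = -6 + 2*28 = -6 + 56 = 50)
C = 108 (C = 18*6 = 108)
G(Q) = 108*Q
(G(-162) - 25238) + n(91) = (108*(-162) - 25238) + 50 = (-17496 - 25238) + 50 = -42734 + 50 = -42684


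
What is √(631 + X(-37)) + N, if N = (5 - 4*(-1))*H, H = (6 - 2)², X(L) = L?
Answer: 144 + 3*√66 ≈ 168.37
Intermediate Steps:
H = 16 (H = 4² = 16)
N = 144 (N = (5 - 4*(-1))*16 = (5 + 4)*16 = 9*16 = 144)
√(631 + X(-37)) + N = √(631 - 37) + 144 = √594 + 144 = 3*√66 + 144 = 144 + 3*√66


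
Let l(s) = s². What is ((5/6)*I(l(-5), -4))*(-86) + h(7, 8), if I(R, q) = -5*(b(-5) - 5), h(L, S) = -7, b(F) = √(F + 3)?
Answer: -5396/3 + 1075*I*√2/3 ≈ -1798.7 + 506.76*I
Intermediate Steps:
b(F) = √(3 + F)
I(R, q) = 25 - 5*I*√2 (I(R, q) = -5*(√(3 - 5) - 5) = -5*(√(-2) - 5) = -5*(I*√2 - 5) = -5*(-5 + I*√2) = 25 - 5*I*√2)
((5/6)*I(l(-5), -4))*(-86) + h(7, 8) = ((5/6)*(25 - 5*I*√2))*(-86) - 7 = (((⅙)*5)*(25 - 5*I*√2))*(-86) - 7 = (5*(25 - 5*I*√2)/6)*(-86) - 7 = (125/6 - 25*I*√2/6)*(-86) - 7 = (-5375/3 + 1075*I*√2/3) - 7 = -5396/3 + 1075*I*√2/3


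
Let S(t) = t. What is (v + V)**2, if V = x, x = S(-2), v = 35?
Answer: 1089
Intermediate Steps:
x = -2
V = -2
(v + V)**2 = (35 - 2)**2 = 33**2 = 1089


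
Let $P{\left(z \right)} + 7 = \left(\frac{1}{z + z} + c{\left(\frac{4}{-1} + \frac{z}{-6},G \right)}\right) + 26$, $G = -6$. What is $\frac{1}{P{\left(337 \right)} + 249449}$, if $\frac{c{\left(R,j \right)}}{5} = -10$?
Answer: $\frac{674}{168107733} \approx 4.0093 \cdot 10^{-6}$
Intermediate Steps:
$c{\left(R,j \right)} = -50$ ($c{\left(R,j \right)} = 5 \left(-10\right) = -50$)
$P{\left(z \right)} = -31 + \frac{1}{2 z}$ ($P{\left(z \right)} = -7 + \left(\left(\frac{1}{z + z} - 50\right) + 26\right) = -7 + \left(\left(\frac{1}{2 z} - 50\right) + 26\right) = -7 + \left(\left(-50 + \frac{1}{2 z}\right) + 26\right) = -7 - \left(24 - \frac{1}{2 z}\right) = -31 + \frac{1}{2 z}$)
$\frac{1}{P{\left(337 \right)} + 249449} = \frac{1}{\left(-31 + \frac{1}{2 \cdot 337}\right) + 249449} = \frac{1}{\left(-31 + \frac{1}{2} \cdot \frac{1}{337}\right) + 249449} = \frac{1}{\left(-31 + \frac{1}{674}\right) + 249449} = \frac{1}{- \frac{20893}{674} + 249449} = \frac{1}{\frac{168107733}{674}} = \frac{674}{168107733}$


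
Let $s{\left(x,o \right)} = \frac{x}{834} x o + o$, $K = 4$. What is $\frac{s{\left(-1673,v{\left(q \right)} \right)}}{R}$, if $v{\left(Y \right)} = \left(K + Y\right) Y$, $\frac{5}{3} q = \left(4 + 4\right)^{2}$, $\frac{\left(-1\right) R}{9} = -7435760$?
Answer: $\frac{1187099512}{14534587125} \approx 0.081674$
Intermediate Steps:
$R = 66921840$ ($R = \left(-9\right) \left(-7435760\right) = 66921840$)
$q = \frac{192}{5}$ ($q = \frac{3 \left(4 + 4\right)^{2}}{5} = \frac{3 \cdot 8^{2}}{5} = \frac{3}{5} \cdot 64 = \frac{192}{5} \approx 38.4$)
$v{\left(Y \right)} = Y \left(4 + Y\right)$ ($v{\left(Y \right)} = \left(4 + Y\right) Y = Y \left(4 + Y\right)$)
$s{\left(x,o \right)} = o + \frac{o x^{2}}{834}$ ($s{\left(x,o \right)} = x \frac{1}{834} x o + o = \frac{x}{834} x o + o = \frac{x^{2}}{834} o + o = \frac{o x^{2}}{834} + o = o + \frac{o x^{2}}{834}$)
$\frac{s{\left(-1673,v{\left(q \right)} \right)}}{R} = \frac{\frac{1}{834} \frac{192 \left(4 + \frac{192}{5}\right)}{5} \left(834 + \left(-1673\right)^{2}\right)}{66921840} = \frac{\frac{192}{5} \cdot \frac{212}{5} \left(834 + 2798929\right)}{834} \cdot \frac{1}{66921840} = \frac{1}{834} \cdot \frac{40704}{25} \cdot 2799763 \cdot \frac{1}{66921840} = \frac{18993592192}{3475} \cdot \frac{1}{66921840} = \frac{1187099512}{14534587125}$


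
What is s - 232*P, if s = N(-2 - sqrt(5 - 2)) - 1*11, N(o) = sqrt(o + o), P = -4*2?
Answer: 1845 + sqrt(-4 - 2*sqrt(3)) ≈ 1845.0 + 2.7321*I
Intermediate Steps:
P = -8
N(o) = sqrt(2)*sqrt(o) (N(o) = sqrt(2*o) = sqrt(2)*sqrt(o))
s = -11 + sqrt(2)*sqrt(-2 - sqrt(3)) (s = sqrt(2)*sqrt(-2 - sqrt(5 - 2)) - 1*11 = sqrt(2)*sqrt(-2 - sqrt(3)) - 11 = -11 + sqrt(2)*sqrt(-2 - sqrt(3)) ≈ -11.0 + 2.7321*I)
s - 232*P = (-11 + I*sqrt(4 + 2*sqrt(3))) - 232*(-8) = (-11 + I*sqrt(4 + 2*sqrt(3))) - 29*(-64) = (-11 + I*sqrt(4 + 2*sqrt(3))) + 1856 = 1845 + I*sqrt(4 + 2*sqrt(3))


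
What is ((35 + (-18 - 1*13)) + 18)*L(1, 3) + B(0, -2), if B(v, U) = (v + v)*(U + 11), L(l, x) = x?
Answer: 66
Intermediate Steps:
B(v, U) = 2*v*(11 + U) (B(v, U) = (2*v)*(11 + U) = 2*v*(11 + U))
((35 + (-18 - 1*13)) + 18)*L(1, 3) + B(0, -2) = ((35 + (-18 - 1*13)) + 18)*3 + 2*0*(11 - 2) = ((35 + (-18 - 13)) + 18)*3 + 2*0*9 = ((35 - 31) + 18)*3 + 0 = (4 + 18)*3 + 0 = 22*3 + 0 = 66 + 0 = 66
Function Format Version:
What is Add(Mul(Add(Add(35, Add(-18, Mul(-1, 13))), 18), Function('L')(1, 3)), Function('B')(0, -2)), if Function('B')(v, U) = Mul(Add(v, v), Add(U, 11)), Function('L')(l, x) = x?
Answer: 66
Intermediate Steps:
Function('B')(v, U) = Mul(2, v, Add(11, U)) (Function('B')(v, U) = Mul(Mul(2, v), Add(11, U)) = Mul(2, v, Add(11, U)))
Add(Mul(Add(Add(35, Add(-18, Mul(-1, 13))), 18), Function('L')(1, 3)), Function('B')(0, -2)) = Add(Mul(Add(Add(35, Add(-18, Mul(-1, 13))), 18), 3), Mul(2, 0, Add(11, -2))) = Add(Mul(Add(Add(35, Add(-18, -13)), 18), 3), Mul(2, 0, 9)) = Add(Mul(Add(Add(35, -31), 18), 3), 0) = Add(Mul(Add(4, 18), 3), 0) = Add(Mul(22, 3), 0) = Add(66, 0) = 66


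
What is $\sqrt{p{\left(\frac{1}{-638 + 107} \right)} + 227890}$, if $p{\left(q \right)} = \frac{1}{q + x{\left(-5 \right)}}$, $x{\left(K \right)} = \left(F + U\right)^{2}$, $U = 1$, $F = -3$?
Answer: $\frac{\sqrt{1027130755123}}{2123} \approx 477.38$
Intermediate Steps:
$x{\left(K \right)} = 4$ ($x{\left(K \right)} = \left(-3 + 1\right)^{2} = \left(-2\right)^{2} = 4$)
$p{\left(q \right)} = \frac{1}{4 + q}$ ($p{\left(q \right)} = \frac{1}{q + 4} = \frac{1}{4 + q}$)
$\sqrt{p{\left(\frac{1}{-638 + 107} \right)} + 227890} = \sqrt{\frac{1}{4 + \frac{1}{-638 + 107}} + 227890} = \sqrt{\frac{1}{4 + \frac{1}{-531}} + 227890} = \sqrt{\frac{1}{4 - \frac{1}{531}} + 227890} = \sqrt{\frac{1}{\frac{2123}{531}} + 227890} = \sqrt{\frac{531}{2123} + 227890} = \sqrt{\frac{483811001}{2123}} = \frac{\sqrt{1027130755123}}{2123}$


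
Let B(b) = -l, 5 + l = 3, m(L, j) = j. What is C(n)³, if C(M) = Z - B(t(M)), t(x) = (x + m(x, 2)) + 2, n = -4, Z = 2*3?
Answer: 64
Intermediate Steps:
Z = 6
l = -2 (l = -5 + 3 = -2)
t(x) = 4 + x (t(x) = (x + 2) + 2 = (2 + x) + 2 = 4 + x)
B(b) = 2 (B(b) = -1*(-2) = 2)
C(M) = 4 (C(M) = 6 - 1*2 = 6 - 2 = 4)
C(n)³ = 4³ = 64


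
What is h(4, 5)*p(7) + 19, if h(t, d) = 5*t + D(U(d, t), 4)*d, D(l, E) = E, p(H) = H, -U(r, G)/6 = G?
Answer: 299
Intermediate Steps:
U(r, G) = -6*G
h(t, d) = 4*d + 5*t (h(t, d) = 5*t + 4*d = 4*d + 5*t)
h(4, 5)*p(7) + 19 = (4*5 + 5*4)*7 + 19 = (20 + 20)*7 + 19 = 40*7 + 19 = 280 + 19 = 299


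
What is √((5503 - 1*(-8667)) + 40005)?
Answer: 5*√2167 ≈ 232.76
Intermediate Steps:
√((5503 - 1*(-8667)) + 40005) = √((5503 + 8667) + 40005) = √(14170 + 40005) = √54175 = 5*√2167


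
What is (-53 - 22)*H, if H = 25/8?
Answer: -1875/8 ≈ -234.38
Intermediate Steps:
H = 25/8 (H = 25*(⅛) = 25/8 ≈ 3.1250)
(-53 - 22)*H = (-53 - 22)*(25/8) = -75*25/8 = -1875/8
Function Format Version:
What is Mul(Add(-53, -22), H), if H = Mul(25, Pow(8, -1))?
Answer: Rational(-1875, 8) ≈ -234.38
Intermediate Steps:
H = Rational(25, 8) (H = Mul(25, Rational(1, 8)) = Rational(25, 8) ≈ 3.1250)
Mul(Add(-53, -22), H) = Mul(Add(-53, -22), Rational(25, 8)) = Mul(-75, Rational(25, 8)) = Rational(-1875, 8)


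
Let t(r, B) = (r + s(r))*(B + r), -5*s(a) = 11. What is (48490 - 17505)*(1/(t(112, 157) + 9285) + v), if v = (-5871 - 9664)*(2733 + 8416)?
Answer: -1041687933715138225/194106 ≈ -5.3666e+12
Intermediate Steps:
v = -173199715 (v = -15535*11149 = -173199715)
s(a) = -11/5 (s(a) = -1/5*11 = -11/5)
t(r, B) = (-11/5 + r)*(B + r) (t(r, B) = (r - 11/5)*(B + r) = (-11/5 + r)*(B + r))
(48490 - 17505)*(1/(t(112, 157) + 9285) + v) = (48490 - 17505)*(1/((112**2 - 11/5*157 - 11/5*112 + 157*112) + 9285) - 173199715) = 30985*(1/((12544 - 1727/5 - 1232/5 + 17584) + 9285) - 173199715) = 30985*(1/(147681/5 + 9285) - 173199715) = 30985*(1/(194106/5) - 173199715) = 30985*(5/194106 - 173199715) = 30985*(-33619103879785/194106) = -1041687933715138225/194106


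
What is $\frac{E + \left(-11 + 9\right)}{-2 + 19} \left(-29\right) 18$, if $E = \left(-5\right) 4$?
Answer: $\frac{11484}{17} \approx 675.53$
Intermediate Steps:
$E = -20$
$\frac{E + \left(-11 + 9\right)}{-2 + 19} \left(-29\right) 18 = \frac{-20 + \left(-11 + 9\right)}{-2 + 19} \left(-29\right) 18 = \frac{-20 - 2}{17} \left(-29\right) 18 = \left(-22\right) \frac{1}{17} \left(-29\right) 18 = \left(- \frac{22}{17}\right) \left(-29\right) 18 = \frac{638}{17} \cdot 18 = \frac{11484}{17}$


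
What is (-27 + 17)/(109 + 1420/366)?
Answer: -1830/20657 ≈ -0.088590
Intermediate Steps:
(-27 + 17)/(109 + 1420/366) = -10/(109 + 1420*(1/366)) = -10/(109 + 710/183) = -10/(20657/183) = (183/20657)*(-10) = -1830/20657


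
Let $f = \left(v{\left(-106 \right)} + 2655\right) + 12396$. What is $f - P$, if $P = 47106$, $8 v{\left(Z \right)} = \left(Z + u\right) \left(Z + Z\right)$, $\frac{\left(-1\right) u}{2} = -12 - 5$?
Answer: $-30147$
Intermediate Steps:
$u = 34$ ($u = - 2 \left(-12 - 5\right) = \left(-2\right) \left(-17\right) = 34$)
$v{\left(Z \right)} = \frac{Z \left(34 + Z\right)}{4}$ ($v{\left(Z \right)} = \frac{\left(Z + 34\right) \left(Z + Z\right)}{8} = \frac{\left(34 + Z\right) 2 Z}{8} = \frac{2 Z \left(34 + Z\right)}{8} = \frac{Z \left(34 + Z\right)}{4}$)
$f = 16959$ ($f = \left(\frac{1}{4} \left(-106\right) \left(34 - 106\right) + 2655\right) + 12396 = \left(\frac{1}{4} \left(-106\right) \left(-72\right) + 2655\right) + 12396 = \left(1908 + 2655\right) + 12396 = 4563 + 12396 = 16959$)
$f - P = 16959 - 47106 = -30147$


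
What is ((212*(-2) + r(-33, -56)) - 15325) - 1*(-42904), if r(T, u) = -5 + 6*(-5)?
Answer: 27120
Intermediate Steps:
r(T, u) = -35 (r(T, u) = -5 - 30 = -35)
((212*(-2) + r(-33, -56)) - 15325) - 1*(-42904) = ((212*(-2) - 35) - 15325) - 1*(-42904) = ((-424 - 35) - 15325) + 42904 = (-459 - 15325) + 42904 = -15784 + 42904 = 27120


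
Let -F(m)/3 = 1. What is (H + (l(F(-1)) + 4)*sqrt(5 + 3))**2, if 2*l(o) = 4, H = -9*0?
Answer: 288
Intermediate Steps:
H = 0
F(m) = -3 (F(m) = -3*1 = -3)
l(o) = 2 (l(o) = (1/2)*4 = 2)
(H + (l(F(-1)) + 4)*sqrt(5 + 3))**2 = (0 + (2 + 4)*sqrt(5 + 3))**2 = (0 + 6*sqrt(8))**2 = (0 + 6*(2*sqrt(2)))**2 = (0 + 12*sqrt(2))**2 = (12*sqrt(2))**2 = 288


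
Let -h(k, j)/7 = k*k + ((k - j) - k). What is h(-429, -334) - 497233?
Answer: -1787858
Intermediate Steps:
h(k, j) = -7*k² + 7*j (h(k, j) = -7*(k*k + ((k - j) - k)) = -7*(k² - j) = -7*k² + 7*j)
h(-429, -334) - 497233 = (-7*(-429)² + 7*(-334)) - 497233 = (-7*184041 - 2338) - 497233 = (-1288287 - 2338) - 497233 = -1290625 - 497233 = -1787858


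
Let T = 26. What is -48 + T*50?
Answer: 1252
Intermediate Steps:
-48 + T*50 = -48 + 26*50 = -48 + 1300 = 1252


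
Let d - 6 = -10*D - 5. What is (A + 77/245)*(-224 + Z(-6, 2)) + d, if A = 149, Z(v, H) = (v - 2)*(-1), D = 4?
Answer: -1130181/35 ≈ -32291.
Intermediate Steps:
Z(v, H) = 2 - v (Z(v, H) = (-2 + v)*(-1) = 2 - v)
d = -39 (d = 6 + (-10*4 - 5) = 6 + (-40 - 5) = 6 - 45 = -39)
(A + 77/245)*(-224 + Z(-6, 2)) + d = (149 + 77/245)*(-224 + (2 - 1*(-6))) - 39 = (149 + 77*(1/245))*(-224 + (2 + 6)) - 39 = (149 + 11/35)*(-224 + 8) - 39 = (5226/35)*(-216) - 39 = -1128816/35 - 39 = -1130181/35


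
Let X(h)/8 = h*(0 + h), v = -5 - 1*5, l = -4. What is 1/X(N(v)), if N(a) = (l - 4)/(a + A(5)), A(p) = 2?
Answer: ⅛ ≈ 0.12500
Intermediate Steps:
v = -10 (v = -5 - 5 = -10)
N(a) = -8/(2 + a) (N(a) = (-4 - 4)/(a + 2) = -8/(2 + a))
X(h) = 8*h² (X(h) = 8*(h*(0 + h)) = 8*(h*h) = 8*h²)
1/X(N(v)) = 1/(8*(-8/(2 - 10))²) = 1/(8*(-8/(-8))²) = 1/(8*(-8*(-⅛))²) = 1/(8*1²) = 1/(8*1) = 1/8 = ⅛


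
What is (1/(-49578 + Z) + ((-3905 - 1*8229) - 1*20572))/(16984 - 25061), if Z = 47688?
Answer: 61814341/15265530 ≈ 4.0493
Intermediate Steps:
(1/(-49578 + Z) + ((-3905 - 1*8229) - 1*20572))/(16984 - 25061) = (1/(-49578 + 47688) + ((-3905 - 1*8229) - 1*20572))/(16984 - 25061) = (1/(-1890) + ((-3905 - 8229) - 20572))/(-8077) = (-1/1890 + (-12134 - 20572))*(-1/8077) = (-1/1890 - 32706)*(-1/8077) = -61814341/1890*(-1/8077) = 61814341/15265530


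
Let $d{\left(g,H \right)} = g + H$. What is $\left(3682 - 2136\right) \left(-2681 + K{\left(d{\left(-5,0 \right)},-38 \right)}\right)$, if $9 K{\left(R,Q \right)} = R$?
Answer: $- \frac{37311164}{9} \approx -4.1457 \cdot 10^{6}$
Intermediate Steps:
$d{\left(g,H \right)} = H + g$
$K{\left(R,Q \right)} = \frac{R}{9}$
$\left(3682 - 2136\right) \left(-2681 + K{\left(d{\left(-5,0 \right)},-38 \right)}\right) = \left(3682 - 2136\right) \left(-2681 + \frac{0 - 5}{9}\right) = 1546 \left(-2681 + \frac{1}{9} \left(-5\right)\right) = 1546 \left(-2681 - \frac{5}{9}\right) = 1546 \left(- \frac{24134}{9}\right) = - \frac{37311164}{9}$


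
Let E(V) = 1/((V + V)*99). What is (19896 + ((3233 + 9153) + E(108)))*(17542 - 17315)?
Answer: 156702251603/21384 ≈ 7.3280e+6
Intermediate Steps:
E(V) = 1/(198*V) (E(V) = (1/99)/(2*V) = (1/(2*V))*(1/99) = 1/(198*V))
(19896 + ((3233 + 9153) + E(108)))*(17542 - 17315) = (19896 + ((3233 + 9153) + (1/198)/108))*(17542 - 17315) = (19896 + (12386 + (1/198)*(1/108)))*227 = (19896 + (12386 + 1/21384))*227 = (19896 + 264862225/21384)*227 = (690318289/21384)*227 = 156702251603/21384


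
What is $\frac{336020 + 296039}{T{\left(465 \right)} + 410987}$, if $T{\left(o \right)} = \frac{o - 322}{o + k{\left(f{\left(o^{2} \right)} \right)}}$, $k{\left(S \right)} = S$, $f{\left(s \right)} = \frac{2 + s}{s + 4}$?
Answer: $\frac{63687978984008}{41412195637491} \approx 1.5379$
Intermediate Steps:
$f{\left(s \right)} = \frac{2 + s}{4 + s}$
$T{\left(o \right)} = \frac{-322 + o}{o + \frac{2 + o^{2}}{4 + o^{2}}}$ ($T{\left(o \right)} = \frac{o - 322}{o + \frac{2 + o^{2}}{4 + o^{2}}} = \frac{-322 + o}{o + \frac{2 + o^{2}}{4 + o^{2}}}$)
$\frac{336020 + 296039}{T{\left(465 \right)} + 410987} = \frac{336020 + 296039}{\frac{\left(-322 + 465\right) \left(4 + 465^{2}\right)}{2 + 465^{2} + 465 \left(4 + 465^{2}\right)} + 410987} = \frac{632059}{\frac{1}{2 + 216225 + 465 \left(4 + 216225\right)} 143 \left(4 + 216225\right) + 410987} = \frac{632059}{\frac{1}{2 + 216225 + 465 \cdot 216229} \cdot 143 \cdot 216229 + 410987} = \frac{632059}{\frac{1}{2 + 216225 + 100546485} \cdot 143 \cdot 216229 + 410987} = \frac{632059}{\frac{1}{100762712} \cdot 143 \cdot 216229 + 410987} = \frac{632059}{\frac{30920747}{100762712} + 410987} = \frac{632059}{\frac{41412195637491}{100762712}} = 632059 \cdot \frac{100762712}{41412195637491} = \frac{63687978984008}{41412195637491}$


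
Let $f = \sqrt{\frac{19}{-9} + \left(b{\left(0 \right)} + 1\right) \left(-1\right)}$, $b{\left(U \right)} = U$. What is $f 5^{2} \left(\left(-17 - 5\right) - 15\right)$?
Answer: $- \frac{1850 i \sqrt{7}}{3} \approx - 1631.5 i$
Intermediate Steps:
$f = \frac{2 i \sqrt{7}}{3}$ ($f = \sqrt{\frac{19}{-9} + \left(0 + 1\right) \left(-1\right)} = \sqrt{19 \left(- \frac{1}{9}\right) + 1 \left(-1\right)} = \sqrt{- \frac{19}{9} - 1} = \sqrt{- \frac{28}{9}} = \frac{2 i \sqrt{7}}{3} \approx 1.7638 i$)
$f 5^{2} \left(\left(-17 - 5\right) - 15\right) = \frac{2 i \sqrt{7}}{3} \cdot 5^{2} \left(\left(-17 - 5\right) - 15\right) = \frac{2 i \sqrt{7}}{3} \cdot 25 \left(-22 - 15\right) = \frac{50 i \sqrt{7}}{3} \left(-37\right) = - \frac{1850 i \sqrt{7}}{3}$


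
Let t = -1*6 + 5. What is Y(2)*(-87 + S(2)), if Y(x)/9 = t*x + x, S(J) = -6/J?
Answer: 0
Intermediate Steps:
t = -1 (t = -6 + 5 = -1)
Y(x) = 0 (Y(x) = 9*(-x + x) = 9*0 = 0)
Y(2)*(-87 + S(2)) = 0*(-87 - 6/2) = 0*(-87 - 6*½) = 0*(-87 - 3) = 0*(-90) = 0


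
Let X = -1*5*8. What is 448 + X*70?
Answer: -2352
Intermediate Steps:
X = -40 (X = -5*8 = -40)
448 + X*70 = 448 - 40*70 = 448 - 2800 = -2352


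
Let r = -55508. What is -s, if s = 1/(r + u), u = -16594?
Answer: 1/72102 ≈ 1.3869e-5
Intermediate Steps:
s = -1/72102 (s = 1/(-55508 - 16594) = 1/(-72102) = -1/72102 ≈ -1.3869e-5)
-s = -1*(-1/72102) = 1/72102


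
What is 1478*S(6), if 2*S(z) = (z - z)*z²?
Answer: 0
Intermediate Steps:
S(z) = 0 (S(z) = ((z - z)*z²)/2 = (0*z²)/2 = (½)*0 = 0)
1478*S(6) = 1478*0 = 0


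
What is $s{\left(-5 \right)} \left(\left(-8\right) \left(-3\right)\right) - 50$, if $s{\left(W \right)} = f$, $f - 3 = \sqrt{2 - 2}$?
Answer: $22$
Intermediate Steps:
$f = 3$ ($f = 3 + \sqrt{2 - 2} = 3 + \sqrt{0} = 3 + 0 = 3$)
$s{\left(W \right)} = 3$
$s{\left(-5 \right)} \left(\left(-8\right) \left(-3\right)\right) - 50 = 3 \left(\left(-8\right) \left(-3\right)\right) - 50 = 3 \cdot 24 - 50 = 72 - 50 = 22$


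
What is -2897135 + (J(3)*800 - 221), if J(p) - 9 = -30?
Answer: -2914156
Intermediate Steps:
J(p) = -21 (J(p) = 9 - 30 = -21)
-2897135 + (J(3)*800 - 221) = -2897135 + (-21*800 - 221) = -2897135 + (-16800 - 221) = -2897135 - 17021 = -2914156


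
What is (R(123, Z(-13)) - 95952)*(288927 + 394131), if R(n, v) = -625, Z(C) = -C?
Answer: -65967692466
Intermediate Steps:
(R(123, Z(-13)) - 95952)*(288927 + 394131) = (-625 - 95952)*(288927 + 394131) = -96577*683058 = -65967692466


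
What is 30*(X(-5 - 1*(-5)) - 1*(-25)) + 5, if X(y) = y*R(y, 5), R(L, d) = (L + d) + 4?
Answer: 755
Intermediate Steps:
R(L, d) = 4 + L + d
X(y) = y*(9 + y) (X(y) = y*(4 + y + 5) = y*(9 + y))
30*(X(-5 - 1*(-5)) - 1*(-25)) + 5 = 30*((-5 - 1*(-5))*(9 + (-5 - 1*(-5))) - 1*(-25)) + 5 = 30*((-5 + 5)*(9 + (-5 + 5)) + 25) + 5 = 30*(0*(9 + 0) + 25) + 5 = 30*(0*9 + 25) + 5 = 30*(0 + 25) + 5 = 30*25 + 5 = 750 + 5 = 755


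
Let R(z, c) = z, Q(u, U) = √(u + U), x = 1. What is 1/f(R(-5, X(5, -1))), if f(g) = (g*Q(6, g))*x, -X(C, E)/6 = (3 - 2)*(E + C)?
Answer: -⅕ ≈ -0.20000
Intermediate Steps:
X(C, E) = -6*C - 6*E (X(C, E) = -6*(3 - 2)*(E + C) = -6*(C + E) = -6*C - 6*E)
Q(u, U) = √(U + u)
f(g) = g*√(6 + g) (f(g) = (g*√(g + 6))*1 = (g*√(6 + g))*1 = g*√(6 + g))
1/f(R(-5, X(5, -1))) = 1/(-5*√(6 - 5)) = 1/(-5*√1) = 1/(-5*1) = 1/(-5) = -⅕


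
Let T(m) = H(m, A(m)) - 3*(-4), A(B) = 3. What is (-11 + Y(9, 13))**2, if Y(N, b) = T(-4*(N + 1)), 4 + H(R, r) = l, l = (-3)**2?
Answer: 36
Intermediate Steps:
l = 9
H(R, r) = 5 (H(R, r) = -4 + 9 = 5)
T(m) = 17 (T(m) = 5 - 3*(-4) = 5 + 12 = 17)
Y(N, b) = 17
(-11 + Y(9, 13))**2 = (-11 + 17)**2 = 6**2 = 36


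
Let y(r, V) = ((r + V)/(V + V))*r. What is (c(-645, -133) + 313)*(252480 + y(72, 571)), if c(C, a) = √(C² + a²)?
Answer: 45131228364/571 + 144189228*√433714/571 ≈ 2.4534e+8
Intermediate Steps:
y(r, V) = r*(V + r)/(2*V) (y(r, V) = ((V + r)/((2*V)))*r = ((V + r)*(1/(2*V)))*r = ((V + r)/(2*V))*r = r*(V + r)/(2*V))
(c(-645, -133) + 313)*(252480 + y(72, 571)) = (√((-645)² + (-133)²) + 313)*(252480 + (½)*72*(571 + 72)/571) = (√(416025 + 17689) + 313)*(252480 + (½)*72*(1/571)*643) = (√433714 + 313)*(252480 + 23148/571) = (313 + √433714)*(144189228/571) = 45131228364/571 + 144189228*√433714/571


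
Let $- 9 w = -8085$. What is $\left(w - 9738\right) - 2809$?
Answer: $- \frac{34946}{3} \approx -11649.0$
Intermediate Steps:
$w = \frac{2695}{3}$ ($w = \left(- \frac{1}{9}\right) \left(-8085\right) = \frac{2695}{3} \approx 898.33$)
$\left(w - 9738\right) - 2809 = \left(\frac{2695}{3} - 9738\right) - 2809 = - \frac{26519}{3} - 2809 = - \frac{34946}{3}$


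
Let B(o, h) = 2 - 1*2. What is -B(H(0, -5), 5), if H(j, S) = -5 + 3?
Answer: 0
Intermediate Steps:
H(j, S) = -2
B(o, h) = 0 (B(o, h) = 2 - 2 = 0)
-B(H(0, -5), 5) = -1*0 = 0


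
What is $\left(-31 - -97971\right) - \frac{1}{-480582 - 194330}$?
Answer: $\frac{66100881281}{674912} \approx 97940.0$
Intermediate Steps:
$\left(-31 - -97971\right) - \frac{1}{-480582 - 194330} = \left(-31 + 97971\right) - \frac{1}{-674912} = 97940 - - \frac{1}{674912} = 97940 + \frac{1}{674912} = \frac{66100881281}{674912}$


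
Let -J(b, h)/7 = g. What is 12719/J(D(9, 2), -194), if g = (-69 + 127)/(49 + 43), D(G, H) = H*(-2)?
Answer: -83582/29 ≈ -2882.1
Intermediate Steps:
D(G, H) = -2*H
g = 29/46 (g = 58/92 = 58*(1/92) = 29/46 ≈ 0.63043)
J(b, h) = -203/46 (J(b, h) = -7*29/46 = -203/46)
12719/J(D(9, 2), -194) = 12719/(-203/46) = 12719*(-46/203) = -83582/29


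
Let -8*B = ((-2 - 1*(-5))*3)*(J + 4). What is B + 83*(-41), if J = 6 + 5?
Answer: -27359/8 ≈ -3419.9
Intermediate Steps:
J = 11
B = -135/8 (B = -(-2 - 1*(-5))*3*(11 + 4)/8 = -(-2 + 5)*3*15/8 = -3*3*15/8 = -9*15/8 = -⅛*135 = -135/8 ≈ -16.875)
B + 83*(-41) = -135/8 + 83*(-41) = -135/8 - 3403 = -27359/8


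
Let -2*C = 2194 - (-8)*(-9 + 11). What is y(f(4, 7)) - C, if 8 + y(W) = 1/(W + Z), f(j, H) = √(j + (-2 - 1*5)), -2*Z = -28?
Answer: 218317/199 - I*√3/199 ≈ 1097.1 - 0.0087038*I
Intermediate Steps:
Z = 14 (Z = -½*(-28) = 14)
f(j, H) = √(-7 + j) (f(j, H) = √(j + (-2 - 5)) = √(j - 7) = √(-7 + j))
y(W) = -8 + 1/(14 + W) (y(W) = -8 + 1/(W + 14) = -8 + 1/(14 + W))
C = -1105 (C = -(2194 - (-8)*(-9 + 11))/2 = -(2194 - (-8)*2)/2 = -(2194 - 1*(-16))/2 = -(2194 + 16)/2 = -½*2210 = -1105)
y(f(4, 7)) - C = (-111 - 8*√(-7 + 4))/(14 + √(-7 + 4)) - 1*(-1105) = (-111 - 8*I*√3)/(14 + √(-3)) + 1105 = (-111 - 8*I*√3)/(14 + I*√3) + 1105 = 1105 + (-111 - 8*I*√3)/(14 + I*√3)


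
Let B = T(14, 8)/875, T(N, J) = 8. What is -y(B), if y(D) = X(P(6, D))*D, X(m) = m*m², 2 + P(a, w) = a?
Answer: -512/875 ≈ -0.58514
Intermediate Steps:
P(a, w) = -2 + a
X(m) = m³
B = 8/875 ≈ 0.0091429
y(D) = 64*D (y(D) = (-2 + 6)³*D = 4³*D = 64*D)
-y(B) = -64*8/875 = -1*512/875 = -512/875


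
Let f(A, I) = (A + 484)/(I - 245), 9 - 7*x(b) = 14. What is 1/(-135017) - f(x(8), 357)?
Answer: -456763295/105853328 ≈ -4.3151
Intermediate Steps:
x(b) = -5/7 (x(b) = 9/7 - 1/7*14 = 9/7 - 2 = -5/7)
f(A, I) = (484 + A)/(-245 + I)
1/(-135017) - f(x(8), 357) = 1/(-135017) - (484 - 5/7)/(-245 + 357) = -1/135017 - 3383/(112*7) = -1/135017 - 1*3383/784 = -1/135017 - 3383/784 = -456763295/105853328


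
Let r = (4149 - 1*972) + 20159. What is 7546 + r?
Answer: 30882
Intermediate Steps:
r = 23336 (r = (4149 - 972) + 20159 = 3177 + 20159 = 23336)
7546 + r = 7546 + 23336 = 30882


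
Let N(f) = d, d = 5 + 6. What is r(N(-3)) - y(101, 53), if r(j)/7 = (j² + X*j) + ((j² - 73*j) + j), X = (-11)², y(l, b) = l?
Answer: 5366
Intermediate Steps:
X = 121
d = 11
N(f) = 11
r(j) = 14*j² + 343*j (r(j) = 7*((j² + 121*j) + ((j² - 73*j) + j)) = 7*((j² + 121*j) + (j² - 72*j)) = 7*(2*j² + 49*j) = 14*j² + 343*j)
r(N(-3)) - y(101, 53) = 7*11*(49 + 2*11) - 1*101 = 7*11*(49 + 22) - 101 = 7*11*71 - 101 = 5467 - 101 = 5366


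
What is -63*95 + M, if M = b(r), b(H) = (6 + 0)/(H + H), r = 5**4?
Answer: -3740622/625 ≈ -5985.0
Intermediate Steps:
r = 625
b(H) = 3/H (b(H) = 6/((2*H)) = 6*(1/(2*H)) = 3/H)
M = 3/625 ≈ 0.0048000
-63*95 + M = -63*95 + 3/625 = -5985 + 3/625 = -3740622/625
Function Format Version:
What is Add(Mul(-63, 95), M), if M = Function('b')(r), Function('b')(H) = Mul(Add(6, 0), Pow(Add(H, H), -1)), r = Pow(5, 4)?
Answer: Rational(-3740622, 625) ≈ -5985.0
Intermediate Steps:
r = 625
Function('b')(H) = Mul(3, Pow(H, -1)) (Function('b')(H) = Mul(6, Pow(Mul(2, H), -1)) = Mul(6, Mul(Rational(1, 2), Pow(H, -1))) = Mul(3, Pow(H, -1)))
M = Rational(3, 625) (M = Mul(3, Pow(625, -1)) = Mul(3, Rational(1, 625)) = Rational(3, 625) ≈ 0.0048000)
Add(Mul(-63, 95), M) = Add(Mul(-63, 95), Rational(3, 625)) = Add(-5985, Rational(3, 625)) = Rational(-3740622, 625)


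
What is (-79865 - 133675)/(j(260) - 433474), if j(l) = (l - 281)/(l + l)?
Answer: 111040800/225406501 ≈ 0.49262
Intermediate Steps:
j(l) = (-281 + l)/(2*l) (j(l) = (-281 + l)/((2*l)) = (-281 + l)*(1/(2*l)) = (-281 + l)/(2*l))
(-79865 - 133675)/(j(260) - 433474) = (-79865 - 133675)/((1/2)*(-281 + 260)/260 - 433474) = -213540/((1/2)*(1/260)*(-21) - 433474) = -213540/(-21/520 - 433474) = -213540/(-225406501/520) = -213540*(-520/225406501) = 111040800/225406501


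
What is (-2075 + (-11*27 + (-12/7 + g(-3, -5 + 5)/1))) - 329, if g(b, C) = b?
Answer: -18940/7 ≈ -2705.7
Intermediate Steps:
(-2075 + (-11*27 + (-12/7 + g(-3, -5 + 5)/1))) - 329 = (-2075 + (-11*27 + (-12/7 - 3/1))) - 329 = (-2075 + (-297 + (-12*1/7 - 3*1))) - 329 = (-2075 + (-297 + (-12/7 - 3))) - 329 = (-2075 + (-297 - 33/7)) - 329 = (-2075 - 2112/7) - 329 = -16637/7 - 329 = -18940/7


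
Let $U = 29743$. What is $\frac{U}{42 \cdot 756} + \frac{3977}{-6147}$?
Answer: $\frac{128237}{442584} \approx 0.28975$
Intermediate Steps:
$\frac{U}{42 \cdot 756} + \frac{3977}{-6147} = \frac{29743}{42 \cdot 756} + \frac{3977}{-6147} = \frac{29743}{31752} + 3977 \left(- \frac{1}{6147}\right) = 29743 \cdot \frac{1}{31752} - \frac{3977}{6147} = \frac{607}{648} - \frac{3977}{6147} = \frac{128237}{442584}$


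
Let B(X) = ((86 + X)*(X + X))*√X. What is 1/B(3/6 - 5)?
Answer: 2*I*√2/4401 ≈ 0.00064268*I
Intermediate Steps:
B(X) = 2*X^(3/2)*(86 + X) (B(X) = ((86 + X)*(2*X))*√X = (2*X*(86 + X))*√X = 2*X^(3/2)*(86 + X))
1/B(3/6 - 5) = 1/(2*(3/6 - 5)^(3/2)*(86 + (3/6 - 5))) = 1/(2*(3*(⅙) - 5)^(3/2)*(86 + (3*(⅙) - 5))) = 1/(2*(½ - 5)^(3/2)*(86 + (½ - 5))) = 1/(2*(-9/2)^(3/2)*(86 - 9/2)) = 1/(2*(-27*I*√2/4)*(163/2)) = 1/(-4401*I*√2/4) = 2*I*√2/4401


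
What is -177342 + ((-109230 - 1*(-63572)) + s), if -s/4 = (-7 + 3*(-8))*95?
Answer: -211220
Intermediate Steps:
s = 11780 (s = -4*(-7 + 3*(-8))*95 = -4*(-7 - 24)*95 = -(-124)*95 = -4*(-2945) = 11780)
-177342 + ((-109230 - 1*(-63572)) + s) = -177342 + ((-109230 - 1*(-63572)) + 11780) = -177342 + ((-109230 + 63572) + 11780) = -177342 + (-45658 + 11780) = -177342 - 33878 = -211220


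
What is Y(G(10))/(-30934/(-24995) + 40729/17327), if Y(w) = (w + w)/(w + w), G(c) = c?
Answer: 433088365/1554014773 ≈ 0.27869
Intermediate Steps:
Y(w) = 1 (Y(w) = (2*w)/((2*w)) = (2*w)*(1/(2*w)) = 1)
Y(G(10))/(-30934/(-24995) + 40729/17327) = 1/(-30934/(-24995) + 40729/17327) = 1/(-30934*(-1/24995) + 40729*(1/17327)) = 1/(30934/24995 + 40729/17327) = 1/(1554014773/433088365) = 1*(433088365/1554014773) = 433088365/1554014773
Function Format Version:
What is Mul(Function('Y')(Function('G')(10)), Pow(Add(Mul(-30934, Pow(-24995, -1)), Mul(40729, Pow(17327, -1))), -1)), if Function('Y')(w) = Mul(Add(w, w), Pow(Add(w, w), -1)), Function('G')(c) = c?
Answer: Rational(433088365, 1554014773) ≈ 0.27869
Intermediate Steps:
Function('Y')(w) = 1 (Function('Y')(w) = Mul(Mul(2, w), Pow(Mul(2, w), -1)) = Mul(Mul(2, w), Mul(Rational(1, 2), Pow(w, -1))) = 1)
Mul(Function('Y')(Function('G')(10)), Pow(Add(Mul(-30934, Pow(-24995, -1)), Mul(40729, Pow(17327, -1))), -1)) = Mul(1, Pow(Add(Mul(-30934, Pow(-24995, -1)), Mul(40729, Pow(17327, -1))), -1)) = Mul(1, Pow(Add(Mul(-30934, Rational(-1, 24995)), Mul(40729, Rational(1, 17327))), -1)) = Mul(1, Pow(Add(Rational(30934, 24995), Rational(40729, 17327)), -1)) = Mul(1, Pow(Rational(1554014773, 433088365), -1)) = Mul(1, Rational(433088365, 1554014773)) = Rational(433088365, 1554014773)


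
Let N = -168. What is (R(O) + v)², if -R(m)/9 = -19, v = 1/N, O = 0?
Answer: 825240529/28224 ≈ 29239.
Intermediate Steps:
v = -1/168 (v = 1/(-168) = -1/168 ≈ -0.0059524)
R(m) = 171 (R(m) = -9*(-19) = 171)
(R(O) + v)² = (171 - 1/168)² = (28727/168)² = 825240529/28224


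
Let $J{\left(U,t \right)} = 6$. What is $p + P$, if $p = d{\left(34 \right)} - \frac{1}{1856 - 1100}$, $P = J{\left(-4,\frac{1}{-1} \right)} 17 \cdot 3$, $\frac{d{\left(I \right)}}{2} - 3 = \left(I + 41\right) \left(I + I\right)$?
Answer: $\frac{7947071}{756} \approx 10512.0$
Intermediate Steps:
$d{\left(I \right)} = 6 + 4 I \left(41 + I\right)$ ($d{\left(I \right)} = 6 + 2 \left(I + 41\right) \left(I + I\right) = 6 + 2 \left(41 + I\right) 2 I = 6 + 2 \cdot 2 I \left(41 + I\right) = 6 + 4 I \left(41 + I\right)$)
$P = 306$ ($P = 6 \cdot 17 \cdot 3 = 102 \cdot 3 = 306$)
$p = \frac{7715735}{756}$ ($p = \left(6 + 4 \cdot 34^{2} + 164 \cdot 34\right) - \frac{1}{1856 - 1100} = \left(6 + 4 \cdot 1156 + 5576\right) - \frac{1}{756} = \left(6 + 4624 + 5576\right) - \frac{1}{756} = 10206 - \frac{1}{756} = \frac{7715735}{756} \approx 10206.0$)
$p + P = \frac{7715735}{756} + 306 = \frac{7947071}{756}$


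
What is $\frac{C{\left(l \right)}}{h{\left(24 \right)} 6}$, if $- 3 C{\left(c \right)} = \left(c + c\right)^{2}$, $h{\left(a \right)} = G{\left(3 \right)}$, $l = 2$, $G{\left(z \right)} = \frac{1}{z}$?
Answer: $- \frac{8}{3} \approx -2.6667$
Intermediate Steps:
$h{\left(a \right)} = \frac{1}{3}$
$C{\left(c \right)} = - \frac{4 c^{2}}{3}$ ($C{\left(c \right)} = - \frac{\left(c + c\right)^{2}}{3} = - \frac{\left(2 c\right)^{2}}{3} = - \frac{4 c^{2}}{3}$)
$\frac{C{\left(l \right)}}{h{\left(24 \right)} 6} = \frac{\left(- \frac{4}{3}\right) 2^{2}}{\frac{1}{3} \cdot 6} = \frac{\left(- \frac{4}{3}\right) 4}{2} = \left(- \frac{16}{3}\right) \frac{1}{2} = - \frac{8}{3}$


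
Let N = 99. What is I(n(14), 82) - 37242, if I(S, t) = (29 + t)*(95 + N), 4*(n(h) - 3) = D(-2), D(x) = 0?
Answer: -15708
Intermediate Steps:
n(h) = 3 (n(h) = 3 + (¼)*0 = 3 + 0 = 3)
I(S, t) = 5626 + 194*t (I(S, t) = (29 + t)*(95 + 99) = (29 + t)*194 = 5626 + 194*t)
I(n(14), 82) - 37242 = (5626 + 194*82) - 37242 = (5626 + 15908) - 37242 = 21534 - 37242 = -15708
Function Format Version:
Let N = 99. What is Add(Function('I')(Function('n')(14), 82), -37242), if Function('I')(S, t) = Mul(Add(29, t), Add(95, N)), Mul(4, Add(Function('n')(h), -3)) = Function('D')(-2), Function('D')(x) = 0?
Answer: -15708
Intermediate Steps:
Function('n')(h) = 3 (Function('n')(h) = Add(3, Mul(Rational(1, 4), 0)) = Add(3, 0) = 3)
Function('I')(S, t) = Add(5626, Mul(194, t)) (Function('I')(S, t) = Mul(Add(29, t), Add(95, 99)) = Mul(Add(29, t), 194) = Add(5626, Mul(194, t)))
Add(Function('I')(Function('n')(14), 82), -37242) = Add(Add(5626, Mul(194, 82)), -37242) = Add(Add(5626, 15908), -37242) = Add(21534, -37242) = -15708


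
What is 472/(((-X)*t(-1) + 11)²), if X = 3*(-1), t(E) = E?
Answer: 59/8 ≈ 7.3750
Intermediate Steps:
X = -3
472/(((-X)*t(-1) + 11)²) = 472/((-1*(-3)*(-1) + 11)²) = 472/((3*(-1) + 11)²) = 472/((-3 + 11)²) = 472/(8²) = 472/64 = 472*(1/64) = 59/8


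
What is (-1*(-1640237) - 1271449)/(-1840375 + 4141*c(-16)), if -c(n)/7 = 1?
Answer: -184394/934681 ≈ -0.19728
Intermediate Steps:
c(n) = -7 (c(n) = -7*1 = -7)
(-1*(-1640237) - 1271449)/(-1840375 + 4141*c(-16)) = (-1*(-1640237) - 1271449)/(-1840375 + 4141*(-7)) = (1640237 - 1271449)/(-1840375 - 28987) = 368788/(-1869362) = 368788*(-1/1869362) = -184394/934681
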